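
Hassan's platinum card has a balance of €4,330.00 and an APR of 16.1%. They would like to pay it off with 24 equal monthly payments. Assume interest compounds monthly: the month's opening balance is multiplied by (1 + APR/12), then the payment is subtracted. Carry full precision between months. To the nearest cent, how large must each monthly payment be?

Monthly rate r = 16.1%/12 = 1.34167% = 0.0134167.
Level-payment amortization: P = B₀·r / (1 − (1+r)^(−n)) = 4330.00·0.0134167 / (1 − 1.01342^(−24)).
Denominator 1 − (1+r)^(−24) = 0.273748601.
P = 58.0942 / 0.273748601 ≈ 212.22.

€212.22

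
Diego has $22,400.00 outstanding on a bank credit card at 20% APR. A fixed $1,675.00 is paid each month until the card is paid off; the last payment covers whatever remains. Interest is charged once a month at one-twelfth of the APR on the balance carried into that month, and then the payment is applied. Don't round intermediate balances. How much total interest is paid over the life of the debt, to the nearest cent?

$3,156.10

Monthly rate r = 20%/12 = 1.66667% = 0.0166667.
Payoff takes n = ⌈−ln(1 − rB₀/P)/ln(1+r)⌉ = ⌈15.256⌉ = 16 payments; the last is $431.10.
Total paid = 15·$1,675.00 + $431.10 = $25,556.10.
Total interest = total paid − principal = $25,556.10 − $22,400.00 = $3,156.10.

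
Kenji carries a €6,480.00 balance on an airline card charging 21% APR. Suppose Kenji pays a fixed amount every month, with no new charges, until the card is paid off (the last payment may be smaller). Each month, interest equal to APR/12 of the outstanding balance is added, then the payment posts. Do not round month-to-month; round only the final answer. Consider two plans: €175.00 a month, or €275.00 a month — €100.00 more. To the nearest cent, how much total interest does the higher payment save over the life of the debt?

€2,104.68

Monthly rate r = 21%/12 = 1.75% = 0.0175.
At €175.00/mo: n = ⌈−ln(1 − rB₀/P)/ln(1+r)⌉ = 61 payments (last €32.57); total interest = total paid − €6,480.00 = €4,052.57.
At €275.00/mo: 31 payments (last €177.89); total interest €1,947.89.
Interest saved = €4,052.57 − €1,947.89 = €2,104.68.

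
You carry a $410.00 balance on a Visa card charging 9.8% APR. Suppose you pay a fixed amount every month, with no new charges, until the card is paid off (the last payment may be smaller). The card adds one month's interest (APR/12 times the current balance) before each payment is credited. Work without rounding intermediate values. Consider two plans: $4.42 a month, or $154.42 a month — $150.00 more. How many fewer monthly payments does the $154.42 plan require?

172 fewer payments

Monthly rate r = 9.8%/12 = 0.816667% = 0.00816667.
At $4.42/mo: n = ⌈−ln(1 − rB₀/P)/ln(1+r)⌉ = 175 payments (last $0.92); total interest = total paid − $410.00 = $360.00.
At $154.42/mo: 3 payments (last $107.49); total interest $6.33.
Payments saved = 175 − 3 = 172.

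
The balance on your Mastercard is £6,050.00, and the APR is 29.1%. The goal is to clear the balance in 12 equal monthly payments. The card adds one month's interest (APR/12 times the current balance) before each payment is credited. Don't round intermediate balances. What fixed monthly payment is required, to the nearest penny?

Monthly rate r = 29.1%/12 = 2.425% = 0.02425.
Level-payment amortization: P = B₀·r / (1 − (1+r)^(−n)) = 6050.00·0.02425 / (1 − 1.02425^(−12)).
Denominator 1 − (1+r)^(−12) = 0.249884174.
P = 146.713 / 0.249884174 ≈ 587.12.

£587.12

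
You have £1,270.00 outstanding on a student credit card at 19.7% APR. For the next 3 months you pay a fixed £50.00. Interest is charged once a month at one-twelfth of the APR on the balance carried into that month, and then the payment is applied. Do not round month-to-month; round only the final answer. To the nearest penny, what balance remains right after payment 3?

£1,181.10

Monthly rate r = 19.7%/12 = 1.64167% = 0.0164167.
Each month: B ← B·(1+r) − £50.00.
Month 1: interest £20.85; balance after payment £1,240.85.
Month 2: interest £20.37; balance after payment £1,211.22.
Month 3: interest £19.88; balance after payment £1,181.10.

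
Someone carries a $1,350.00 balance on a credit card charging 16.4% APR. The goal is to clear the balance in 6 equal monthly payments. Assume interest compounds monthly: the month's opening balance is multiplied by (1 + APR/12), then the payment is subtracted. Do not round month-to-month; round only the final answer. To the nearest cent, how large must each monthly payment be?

Monthly rate r = 16.4%/12 = 1.36667% = 0.0136667.
Level-payment amortization: P = B₀·r / (1 − (1+r)^(−n)) = 1350.00·0.0136667 / (1 − 1.01367^(−6)).
Denominator 1 − (1+r)^(−6) = 0.0782163355.
P = 18.45 / 0.0782163355 ≈ 235.88.

$235.88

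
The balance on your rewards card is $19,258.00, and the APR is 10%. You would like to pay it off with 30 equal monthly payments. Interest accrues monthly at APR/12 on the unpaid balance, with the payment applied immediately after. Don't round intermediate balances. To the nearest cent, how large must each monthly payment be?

Monthly rate r = 10%/12 = 0.833333% = 0.00833333.
Level-payment amortization: P = B₀·r / (1 − (1+r)^(−n)) = 19258.00·0.00833333 / (1 − 1.00833^(−30)).
Denominator 1 − (1+r)^(−30) = 0.220392027.
P = 160.483 / 0.220392027 ≈ 728.17.

$728.17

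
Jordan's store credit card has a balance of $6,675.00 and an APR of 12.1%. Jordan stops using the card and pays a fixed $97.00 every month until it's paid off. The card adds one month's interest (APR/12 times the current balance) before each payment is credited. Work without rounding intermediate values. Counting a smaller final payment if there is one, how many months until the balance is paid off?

Monthly rate r = 12.1%/12 = 1.00833% = 0.0100833.
Recurrence: B ← B·(1+r) − $97.00.
Month 1: interest $67.31; balance after payment $6,645.31.
Month 2: interest $67.01; balance after payment $6,615.31.
Closed form: n = −ln(1 − rB₀/P)/ln(1+r) = −ln(0.30612)/ln(1.01008) ≈ 117.990, so the balance reaches zero during payment 118.

118 payments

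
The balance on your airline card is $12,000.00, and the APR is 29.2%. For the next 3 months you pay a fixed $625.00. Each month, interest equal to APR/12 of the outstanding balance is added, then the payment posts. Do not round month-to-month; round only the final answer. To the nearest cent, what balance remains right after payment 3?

$10,976.49

Monthly rate r = 29.2%/12 = 2.43333% = 0.0243333.
Each month: B ← B·(1+r) − $625.00.
Month 1: interest $292.00; balance after payment $11,667.00.
Month 2: interest $283.90; balance after payment $11,325.90.
Month 3: interest $275.60; balance after payment $10,976.49.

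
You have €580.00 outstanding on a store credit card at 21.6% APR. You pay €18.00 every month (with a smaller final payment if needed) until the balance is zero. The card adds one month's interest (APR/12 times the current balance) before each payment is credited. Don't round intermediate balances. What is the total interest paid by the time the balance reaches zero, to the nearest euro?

€295

Monthly rate r = 21.6%/12 = 1.8% = 0.018.
Payoff takes n = ⌈−ln(1 − rB₀/P)/ln(1+r)⌉ = ⌈48.627⌉ = 49 payments; the last is €11.32.
Total paid = 48·€18.00 + €11.32 = €875.32.
Total interest = total paid − principal = €875.32 − €580.00 = €295.32.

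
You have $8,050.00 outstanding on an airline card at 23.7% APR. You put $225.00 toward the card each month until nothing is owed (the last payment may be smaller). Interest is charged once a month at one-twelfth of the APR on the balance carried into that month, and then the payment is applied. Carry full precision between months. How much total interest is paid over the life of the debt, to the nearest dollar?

Monthly rate r = 23.7%/12 = 1.975% = 0.01975.
Payoff takes n = ⌈−ln(1 − rB₀/P)/ln(1+r)⌉ = ⌈62.700⌉ = 63 payments; the last is $157.97.
Total paid = 62·$225.00 + $157.97 = $14,107.97.
Total interest = total paid − principal = $14,107.97 − $8,050.00 = $6,057.97.

$6,058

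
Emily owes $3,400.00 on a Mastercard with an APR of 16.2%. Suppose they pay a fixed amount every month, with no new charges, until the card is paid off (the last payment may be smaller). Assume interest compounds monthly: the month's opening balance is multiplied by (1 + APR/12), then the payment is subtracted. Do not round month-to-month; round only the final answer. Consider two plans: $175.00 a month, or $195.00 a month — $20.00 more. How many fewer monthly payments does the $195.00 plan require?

Monthly rate r = 16.2%/12 = 1.35% = 0.0135.
At $175.00/mo: n = ⌈−ln(1 − rB₀/P)/ln(1+r)⌉ = 23 payments (last $120.13); total interest = total paid − $3,400.00 = $570.13.
At $195.00/mo: 21 payments (last $2.76); total interest $502.76.
Payments saved = 23 − 21 = 2.

2 fewer payments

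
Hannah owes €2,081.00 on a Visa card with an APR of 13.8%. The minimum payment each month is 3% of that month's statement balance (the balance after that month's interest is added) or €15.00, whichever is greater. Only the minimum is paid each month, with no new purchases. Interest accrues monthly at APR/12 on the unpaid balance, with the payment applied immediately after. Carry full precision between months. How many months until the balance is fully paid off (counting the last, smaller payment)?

118 months

Monthly rate r = 13.8%/12 = 1.15% = 0.0115.
While 3% of the post-interest balance exceeds €15.00, each month B ← (B·(1+r))·(1 − 0.03), i.e. B shrinks by the factor (1+r)·0.97 = 0.98115.
This holds for months 1–76. Entering month 77 the balance is €490.15; 3% of the post-interest balance is now below €15.00, so the flat €15.00 minimum applies from here.
From month 77 a fixed €15.00 at rate r clears €490.15 in 42 more payments. Total: 76 + 42 = 118 months.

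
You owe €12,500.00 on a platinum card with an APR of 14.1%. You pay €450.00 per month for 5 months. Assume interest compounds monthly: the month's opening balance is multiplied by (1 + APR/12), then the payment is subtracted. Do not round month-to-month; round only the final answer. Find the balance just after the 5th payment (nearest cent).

€10,948.34

Monthly rate r = 14.1%/12 = 1.175% = 0.01175.
Each month: B ← B·(1+r) − €450.00.
Month 1: interest €146.88; balance after payment €12,196.88.
Month 2: interest €143.31; balance after payment €11,890.19.
Month 3: interest €139.71; balance after payment €11,579.90.
Month 4: interest €136.06; balance after payment €11,265.96.
Month 5: interest €132.38; balance after payment €10,948.34.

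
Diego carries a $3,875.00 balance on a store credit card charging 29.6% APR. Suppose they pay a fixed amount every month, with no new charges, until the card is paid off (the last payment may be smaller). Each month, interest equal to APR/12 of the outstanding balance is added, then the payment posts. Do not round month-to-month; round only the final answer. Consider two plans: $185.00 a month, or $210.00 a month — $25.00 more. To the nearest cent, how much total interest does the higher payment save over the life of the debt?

Monthly rate r = 29.6%/12 = 2.46667% = 0.0246667.
At $185.00/mo: n = ⌈−ln(1 − rB₀/P)/ln(1+r)⌉ = 30 payments (last $155.15); total interest = total paid − $3,875.00 = $1,645.15.
At $210.00/mo: 25 payments (last $193.61); total interest $1,358.61.
Interest saved = $1,645.15 − $1,358.61 = $286.54.

$286.54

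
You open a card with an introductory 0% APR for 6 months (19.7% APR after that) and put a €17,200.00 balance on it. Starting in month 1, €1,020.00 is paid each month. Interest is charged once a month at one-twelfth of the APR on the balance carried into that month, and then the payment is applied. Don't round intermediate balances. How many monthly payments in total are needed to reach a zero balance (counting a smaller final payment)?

Promo months 1–6 at r₀ = 0%/12 = 0; months 7+ at r₁ = 19.7%/12 = 0.0164167.
After month 6 (no interest yet): B = €17,200.00 − 6·€1,020.00 = €11,080.00.
Then at r₁ with €1,020.00/mo: n₂ = −ln(1 − r₁·B/P)/ln(1+r₁) ≈ 12.06 → 13 more payments.

19 months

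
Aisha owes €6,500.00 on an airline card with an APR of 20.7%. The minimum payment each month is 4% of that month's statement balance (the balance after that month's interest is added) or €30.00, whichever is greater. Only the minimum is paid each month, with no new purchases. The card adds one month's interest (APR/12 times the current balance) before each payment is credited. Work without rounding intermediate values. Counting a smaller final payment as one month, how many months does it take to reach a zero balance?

125 months

Monthly rate r = 20.7%/12 = 1.725% = 0.01725.
While 4% of the post-interest balance exceeds €30.00, each month B ← (B·(1+r))·(1 − 0.04), i.e. B shrinks by the factor (1+r)·0.96 = 0.97656.
This holds for months 1–92. Entering month 93 the balance is €733.19; 4% of the post-interest balance is now below €30.00, so the flat €30.00 minimum applies from here.
From month 93 a fixed €30.00 at rate r clears €733.19 in 33 more payments. Total: 92 + 33 = 125 months.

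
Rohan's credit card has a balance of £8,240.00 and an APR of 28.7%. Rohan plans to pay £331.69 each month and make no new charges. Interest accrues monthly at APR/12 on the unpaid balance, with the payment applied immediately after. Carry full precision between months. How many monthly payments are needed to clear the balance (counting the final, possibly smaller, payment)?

39 months

Monthly rate r = 28.7%/12 = 2.39167% = 0.0239167.
Recurrence: B ← B·(1+r) − £331.69.
Month 1: interest £197.07; balance after payment £8,105.38.
Month 2: interest £193.85; balance after payment £7,967.55.
Closed form: n = −ln(1 − rB₀/P)/ln(1+r) = −ln(0.40585)/ln(1.02392) ≈ 38.154, so the balance reaches zero during payment 39.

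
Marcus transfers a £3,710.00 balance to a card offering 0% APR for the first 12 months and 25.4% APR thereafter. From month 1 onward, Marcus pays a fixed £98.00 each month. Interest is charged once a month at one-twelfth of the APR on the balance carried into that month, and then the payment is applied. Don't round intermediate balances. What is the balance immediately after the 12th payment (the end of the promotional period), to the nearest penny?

£2,534.00

Promo months 1–12 at r₀ = 0%/12 = 0; months 13+ at r₁ = 25.4%/12 = 0.0211667.
After month 12 (no interest yet): B = £3,710.00 − 12·£98.00 = £2,534.00.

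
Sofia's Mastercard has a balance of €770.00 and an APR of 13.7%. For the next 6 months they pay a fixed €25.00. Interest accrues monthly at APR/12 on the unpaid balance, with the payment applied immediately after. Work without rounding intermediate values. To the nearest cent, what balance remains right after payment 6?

€669.93

Monthly rate r = 13.7%/12 = 1.14167% = 0.0114167.
Each month: B ← B·(1+r) − €25.00.
Month 1: interest €8.79; balance after payment €753.79.
Month 2: interest €8.61; balance after payment €737.40.
Month 3: interest €8.42; balance after payment €720.82.
Month 4: interest €8.23; balance after payment €704.04.
Month 5: interest €8.04; balance after payment €687.08.
Month 6: interest €7.84; balance after payment €669.93.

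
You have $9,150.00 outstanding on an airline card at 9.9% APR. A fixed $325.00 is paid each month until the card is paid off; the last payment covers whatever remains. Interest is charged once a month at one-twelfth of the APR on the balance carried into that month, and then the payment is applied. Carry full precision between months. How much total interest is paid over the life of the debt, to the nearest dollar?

Monthly rate r = 9.9%/12 = 0.825% = 0.00825.
Payoff takes n = ⌈−ln(1 − rB₀/P)/ln(1+r)⌉ = ⌈32.170⌉ = 33 payments; the last is $55.54.
Total paid = 32·$325.00 + $55.54 = $10,455.54.
Total interest = total paid − principal = $10,455.54 − $9,150.00 = $1,305.54.

$1,306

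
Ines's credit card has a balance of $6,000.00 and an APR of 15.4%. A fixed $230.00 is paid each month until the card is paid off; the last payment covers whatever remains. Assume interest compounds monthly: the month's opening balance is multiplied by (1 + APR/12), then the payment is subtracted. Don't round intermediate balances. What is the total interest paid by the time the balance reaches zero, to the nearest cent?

Monthly rate r = 15.4%/12 = 1.28333% = 0.0128333.
Payoff takes n = ⌈−ln(1 − rB₀/P)/ln(1+r)⌉ = ⌈31.968⌉ = 32 payments; the last is $222.61.
Total paid = 31·$230.00 + $222.61 = $7,352.61.
Total interest = total paid − principal = $7,352.61 − $6,000.00 = $1,352.61.

$1,352.61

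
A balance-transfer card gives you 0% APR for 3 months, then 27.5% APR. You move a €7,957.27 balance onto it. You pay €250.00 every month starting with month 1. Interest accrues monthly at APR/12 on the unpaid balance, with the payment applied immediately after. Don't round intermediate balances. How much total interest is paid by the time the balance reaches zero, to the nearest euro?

Promo months 1–3 at r₀ = 0%/12 = 0; months 4+ at r₁ = 27.5%/12 = 0.0229167.
After month 3 (no interest yet): B = €7,957.27 − 3·€250.00 = €7,207.27.
Then at r₁ with €250.00/mo: n₂ = −ln(1 − r₁·B/P)/ln(1+r₁) ≈ 47.70 → 48 more payments.
Total paid = 50·€250.00 + €175.42 = €12,675.42; interest = €12,675.42 − €7,957.27 = €4,718.15.

€4,718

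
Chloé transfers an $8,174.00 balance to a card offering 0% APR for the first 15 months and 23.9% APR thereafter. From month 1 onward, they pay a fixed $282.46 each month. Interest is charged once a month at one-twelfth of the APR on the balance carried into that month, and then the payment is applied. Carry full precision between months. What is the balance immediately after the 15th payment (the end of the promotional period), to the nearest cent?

$3,937.10

Promo months 1–15 at r₀ = 0%/12 = 0; months 16+ at r₁ = 23.9%/12 = 0.0199167.
After month 15 (no interest yet): B = $8,174.00 − 15·$282.46 = $3,937.10.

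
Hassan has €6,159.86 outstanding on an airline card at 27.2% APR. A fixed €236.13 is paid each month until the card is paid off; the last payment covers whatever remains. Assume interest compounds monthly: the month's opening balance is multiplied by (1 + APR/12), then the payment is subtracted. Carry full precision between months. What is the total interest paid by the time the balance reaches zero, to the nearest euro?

Monthly rate r = 27.2%/12 = 2.26667% = 0.0226667.
Payoff takes n = ⌈−ln(1 − rB₀/P)/ln(1+r)⌉ = ⌈39.921⌉ = 40 payments; the last is €217.66.
Total paid = 39·€236.13 + €217.66 = €9,426.73.
Total interest = total paid − principal = €9,426.73 − €6,159.86 = €3,266.87.

€3,267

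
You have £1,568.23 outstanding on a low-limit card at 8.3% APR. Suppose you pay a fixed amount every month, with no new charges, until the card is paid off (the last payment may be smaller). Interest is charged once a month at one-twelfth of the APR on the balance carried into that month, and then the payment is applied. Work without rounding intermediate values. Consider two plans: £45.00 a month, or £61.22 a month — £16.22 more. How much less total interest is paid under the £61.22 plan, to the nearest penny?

£68.51

Monthly rate r = 8.3%/12 = 0.691667% = 0.00691667.
At £45.00/mo: n = ⌈−ln(1 − rB₀/P)/ln(1+r)⌉ = 41 payments (last £0.63); total interest = total paid − £1,568.23 = £232.40.
At £61.22/mo: 29 payments (last £17.96); total interest £163.89.
Interest saved = £232.40 − £163.89 = £68.51.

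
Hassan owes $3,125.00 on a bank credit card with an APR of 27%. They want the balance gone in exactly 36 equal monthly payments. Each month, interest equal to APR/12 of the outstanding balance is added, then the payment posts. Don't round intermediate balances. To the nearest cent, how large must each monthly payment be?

Monthly rate r = 27%/12 = 2.25% = 0.0225.
Level-payment amortization: P = B₀·r / (1 − (1+r)^(−n)) = 3125.00·0.0225 / (1 − 1.0225^(−36)).
Denominator 1 − (1+r)^(−36) = 0.55112998.
P = 70.3125 / 0.55112998 ≈ 127.58.

$127.58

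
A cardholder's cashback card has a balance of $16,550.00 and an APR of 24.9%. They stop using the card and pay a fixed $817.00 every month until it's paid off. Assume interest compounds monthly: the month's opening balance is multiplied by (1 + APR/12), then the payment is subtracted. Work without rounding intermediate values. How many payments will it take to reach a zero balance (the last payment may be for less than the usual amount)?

27 months

Monthly rate r = 24.9%/12 = 2.075% = 0.02075.
Recurrence: B ← B·(1+r) − $817.00.
Month 1: interest $343.41; balance after payment $16,076.41.
Month 2: interest $333.59; balance after payment $15,593.00.
Closed form: n = −ln(1 − rB₀/P)/ln(1+r) = −ln(0.57967)/ln(1.02075) ≈ 26.551, so the balance reaches zero during payment 27.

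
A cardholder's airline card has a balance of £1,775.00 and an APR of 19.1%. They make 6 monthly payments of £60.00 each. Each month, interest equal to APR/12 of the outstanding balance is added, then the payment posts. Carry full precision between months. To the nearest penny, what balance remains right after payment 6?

£1,576.77

Monthly rate r = 19.1%/12 = 1.59167% = 0.0159167.
Each month: B ← B·(1+r) − £60.00.
Month 1: interest £28.25; balance after payment £1,743.25.
Month 2: interest £27.75; balance after payment £1,711.00.
Month 3: interest £27.23; balance after payment £1,678.23.
Month 4: interest £26.71; balance after payment £1,644.94.
Month 5: interest £26.18; balance after payment £1,611.13.
Month 6: interest £25.64; balance after payment £1,576.77.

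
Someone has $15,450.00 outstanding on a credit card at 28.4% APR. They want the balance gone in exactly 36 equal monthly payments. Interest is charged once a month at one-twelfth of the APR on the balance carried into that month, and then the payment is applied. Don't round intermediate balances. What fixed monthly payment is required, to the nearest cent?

Monthly rate r = 28.4%/12 = 2.36667% = 0.0236667.
Level-payment amortization: P = B₀·r / (1 − (1+r)^(−n)) = 15450.00·0.0236667 / (1 − 1.02367^(−36)).
Denominator 1 − (1+r)^(−36) = 0.569184046.
P = 365.65 / 0.569184046 ≈ 642.41.

$642.41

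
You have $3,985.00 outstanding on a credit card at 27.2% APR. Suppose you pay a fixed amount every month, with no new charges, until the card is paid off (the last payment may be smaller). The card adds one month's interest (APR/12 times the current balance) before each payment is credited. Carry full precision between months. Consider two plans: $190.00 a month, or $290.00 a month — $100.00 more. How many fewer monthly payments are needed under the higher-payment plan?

12 fewer payments

Monthly rate r = 27.2%/12 = 2.26667% = 0.0226667.
At $190.00/mo: n = ⌈−ln(1 − rB₀/P)/ln(1+r)⌉ = 29 payments (last $149.09); total interest = total paid − $3,985.00 = $1,484.09.
At $290.00/mo: 17 payments (last $189.39); total interest $844.39.
Payments saved = 29 − 17 = 12.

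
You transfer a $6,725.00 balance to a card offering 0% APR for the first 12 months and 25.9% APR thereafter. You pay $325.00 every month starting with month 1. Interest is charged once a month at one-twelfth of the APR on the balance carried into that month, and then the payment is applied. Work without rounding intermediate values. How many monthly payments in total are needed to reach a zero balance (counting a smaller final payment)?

Promo months 1–12 at r₀ = 0%/12 = 0; months 13+ at r₁ = 25.9%/12 = 0.0215833.
After month 12 (no interest yet): B = $6,725.00 − 12·$325.00 = $2,825.00.
Then at r₁ with $325.00/mo: n₂ = −ln(1 − r₁·B/P)/ln(1+r₁) ≈ 9.73 → 10 more payments.

22 months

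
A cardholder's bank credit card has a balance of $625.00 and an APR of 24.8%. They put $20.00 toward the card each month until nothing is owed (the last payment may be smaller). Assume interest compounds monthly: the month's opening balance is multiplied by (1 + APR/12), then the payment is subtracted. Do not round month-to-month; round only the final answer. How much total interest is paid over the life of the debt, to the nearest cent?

$389.89

Monthly rate r = 24.8%/12 = 2.06667% = 0.0206667.
Payoff takes n = ⌈−ln(1 − rB₀/P)/ln(1+r)⌉ = ⌈50.742⌉ = 51 payments; the last is $14.89.
Total paid = 50·$20.00 + $14.89 = $1,014.89.
Total interest = total paid − principal = $1,014.89 − $625.00 = $389.89.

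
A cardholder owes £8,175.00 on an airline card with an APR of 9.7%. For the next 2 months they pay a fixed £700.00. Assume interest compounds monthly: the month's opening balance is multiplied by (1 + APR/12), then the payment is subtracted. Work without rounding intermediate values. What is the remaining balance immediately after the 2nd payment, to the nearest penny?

£6,902.04

Monthly rate r = 9.7%/12 = 0.808333% = 0.00808333.
Each month: B ← B·(1+r) − £700.00.
Month 1: interest £66.08; balance after payment £7,541.08.
Month 2: interest £60.96; balance after payment £6,902.04.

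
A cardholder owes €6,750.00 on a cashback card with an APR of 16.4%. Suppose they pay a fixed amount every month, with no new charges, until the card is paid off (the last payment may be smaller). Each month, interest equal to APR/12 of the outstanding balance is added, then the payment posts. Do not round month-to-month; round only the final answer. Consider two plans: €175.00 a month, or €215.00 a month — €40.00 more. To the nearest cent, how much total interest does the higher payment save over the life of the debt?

€778.07

Monthly rate r = 16.4%/12 = 1.36667% = 0.0136667.
At €175.00/mo: n = ⌈−ln(1 − rB₀/P)/ln(1+r)⌉ = 56 payments (last €30.92); total interest = total paid − €6,750.00 = €2,905.92.
At €215.00/mo: 42 payments (last €62.85); total interest €2,127.85.
Interest saved = €2,905.92 − €2,127.85 = €778.07.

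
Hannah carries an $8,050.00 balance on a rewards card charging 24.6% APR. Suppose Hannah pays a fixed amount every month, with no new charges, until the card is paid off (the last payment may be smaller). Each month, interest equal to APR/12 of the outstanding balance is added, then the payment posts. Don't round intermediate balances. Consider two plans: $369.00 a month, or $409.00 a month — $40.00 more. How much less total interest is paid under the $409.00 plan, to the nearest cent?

Monthly rate r = 24.6%/12 = 2.05% = 0.0205.
At $369.00/mo: n = ⌈−ln(1 − rB₀/P)/ln(1+r)⌉ = 30 payments (last $79.01); total interest = total paid − $8,050.00 = $2,730.01.
At $409.00/mo: 26 payments (last $189.11); total interest $2,364.11.
Interest saved = $2,730.01 − $2,364.11 = $365.90.

$365.90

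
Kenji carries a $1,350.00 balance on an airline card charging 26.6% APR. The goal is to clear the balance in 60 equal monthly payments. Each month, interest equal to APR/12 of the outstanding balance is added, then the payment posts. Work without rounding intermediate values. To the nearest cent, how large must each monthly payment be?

$40.90

Monthly rate r = 26.6%/12 = 2.21667% = 0.0221667.
Level-payment amortization: P = B₀·r / (1 − (1+r)^(−n)) = 1350.00·0.0221667 / (1 − 1.02217^(−60)).
Denominator 1 − (1+r)^(−60) = 0.731652754.
P = 29.925 / 0.731652754 ≈ 40.90.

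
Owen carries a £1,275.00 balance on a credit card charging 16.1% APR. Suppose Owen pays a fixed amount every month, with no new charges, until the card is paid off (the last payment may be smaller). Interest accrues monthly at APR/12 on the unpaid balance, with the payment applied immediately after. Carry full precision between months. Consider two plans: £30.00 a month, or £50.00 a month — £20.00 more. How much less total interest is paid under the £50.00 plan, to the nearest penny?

£329.86

Monthly rate r = 16.1%/12 = 1.34167% = 0.0134167.
At £30.00/mo: n = ⌈−ln(1 − rB₀/P)/ln(1+r)⌉ = 64 payments (last £10.91); total interest = total paid − £1,275.00 = £625.91.
At £50.00/mo: 32 payments (last £21.05); total interest £296.05.
Interest saved = £625.91 − £296.05 = £329.86.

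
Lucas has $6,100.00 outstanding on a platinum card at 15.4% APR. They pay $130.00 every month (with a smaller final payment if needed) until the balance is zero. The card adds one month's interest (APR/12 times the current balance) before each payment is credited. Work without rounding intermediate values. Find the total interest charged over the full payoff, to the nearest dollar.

Monthly rate r = 15.4%/12 = 1.28333% = 0.0128333.
Payoff takes n = ⌈−ln(1 − rB₀/P)/ln(1+r)⌉ = ⌈72.285⌉ = 73 payments; the last is $37.21.
Total paid = 72·$130.00 + $37.21 = $9,397.21.
Total interest = total paid − principal = $9,397.21 − $6,100.00 = $3,297.21.

$3,297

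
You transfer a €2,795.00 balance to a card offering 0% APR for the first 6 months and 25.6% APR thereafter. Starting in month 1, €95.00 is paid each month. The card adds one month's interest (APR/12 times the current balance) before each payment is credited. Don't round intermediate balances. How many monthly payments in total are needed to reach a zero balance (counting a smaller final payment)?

Promo months 1–6 at r₀ = 0%/12 = 0; months 7+ at r₁ = 25.6%/12 = 0.0213333.
After month 6 (no interest yet): B = €2,795.00 − 6·€95.00 = €2,225.00.
Then at r₁ with €95.00/mo: n₂ = −ln(1 − r₁·B/P)/ln(1+r₁) ≈ 32.80 → 33 more payments.

39 payments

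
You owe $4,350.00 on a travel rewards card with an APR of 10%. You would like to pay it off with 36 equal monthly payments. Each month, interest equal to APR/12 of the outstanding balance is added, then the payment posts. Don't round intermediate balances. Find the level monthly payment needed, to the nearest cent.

$140.36

Monthly rate r = 10%/12 = 0.833333% = 0.00833333.
Level-payment amortization: P = B₀·r / (1 − (1+r)^(−n)) = 4350.00·0.00833333 / (1 − 1.00833^(−36)).
Denominator 1 − (1+r)^(−36) = 0.258260297.
P = 36.25 / 0.258260297 ≈ 140.36.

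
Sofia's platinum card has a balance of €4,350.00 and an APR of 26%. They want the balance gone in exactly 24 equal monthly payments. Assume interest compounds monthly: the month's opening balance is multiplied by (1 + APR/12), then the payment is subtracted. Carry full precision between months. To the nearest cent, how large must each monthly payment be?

Monthly rate r = 26%/12 = 2.16667% = 0.0216667.
Level-payment amortization: P = B₀·r / (1 − (1+r)^(−n)) = 4350.00·0.0216667 / (1 − 1.02167^(−24)).
Denominator 1 − (1+r)^(−24) = 0.402168739.
P = 94.25 / 0.402168739 ≈ 234.35.

€234.35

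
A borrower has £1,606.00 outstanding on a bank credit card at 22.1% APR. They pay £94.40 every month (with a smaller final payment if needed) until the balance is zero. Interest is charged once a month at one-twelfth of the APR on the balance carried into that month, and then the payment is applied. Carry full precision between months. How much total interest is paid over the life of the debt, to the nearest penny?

Monthly rate r = 22.1%/12 = 1.84167% = 0.0184167.
Payoff takes n = ⌈−ln(1 − rB₀/P)/ln(1+r)⌉ = ⌈20.597⌉ = 21 payments; the last is £56.59.
Total paid = 20·£94.40 + £56.59 = £1,944.59.
Total interest = total paid − principal = £1,944.59 − £1,606.00 = £338.59.

£338.59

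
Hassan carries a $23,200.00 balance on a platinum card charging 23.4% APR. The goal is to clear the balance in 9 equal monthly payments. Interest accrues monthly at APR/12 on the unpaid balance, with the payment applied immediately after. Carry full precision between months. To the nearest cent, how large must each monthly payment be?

$2,835.58

Monthly rate r = 23.4%/12 = 1.95% = 0.0195.
Level-payment amortization: P = B₀·r / (1 − (1+r)^(−n)) = 23200.00·0.0195 / (1 − 1.0195^(−9)).
Denominator 1 − (1+r)^(−9) = 0.159544103.
P = 452.4 / 0.159544103 ≈ 2835.58.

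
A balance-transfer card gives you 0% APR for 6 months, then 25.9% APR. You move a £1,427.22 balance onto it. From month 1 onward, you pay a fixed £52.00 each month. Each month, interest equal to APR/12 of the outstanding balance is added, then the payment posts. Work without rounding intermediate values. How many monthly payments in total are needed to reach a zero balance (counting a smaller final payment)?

Promo months 1–6 at r₀ = 0%/12 = 0; months 7+ at r₁ = 25.9%/12 = 0.0215833.
After month 6 (no interest yet): B = £1,427.22 − 6·£52.00 = £1,115.22.
Then at r₁ with £52.00/mo: n₂ = −ln(1 − r₁·B/P)/ln(1+r₁) ≈ 29.11 → 30 more payments.

36 payments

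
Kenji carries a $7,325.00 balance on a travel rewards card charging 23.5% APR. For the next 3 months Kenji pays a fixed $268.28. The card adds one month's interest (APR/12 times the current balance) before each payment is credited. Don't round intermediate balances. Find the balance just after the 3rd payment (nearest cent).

Monthly rate r = 23.5%/12 = 1.95833% = 0.0195833.
Each month: B ← B·(1+r) − $268.28.
Month 1: interest $143.45; balance after payment $7,200.17.
Month 2: interest $141.00; balance after payment $7,072.89.
Month 3: interest $138.51; balance after payment $6,943.12.

$6,943.12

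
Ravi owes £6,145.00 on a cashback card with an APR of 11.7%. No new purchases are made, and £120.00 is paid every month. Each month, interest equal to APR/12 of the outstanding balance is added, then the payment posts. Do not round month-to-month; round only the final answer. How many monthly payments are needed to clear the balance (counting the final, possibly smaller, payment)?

Monthly rate r = 11.7%/12 = 0.975% = 0.00975.
Recurrence: B ← B·(1+r) − £120.00.
Month 1: interest £59.91; balance after payment £6,084.91.
Month 2: interest £59.33; balance after payment £6,024.24.
Closed form: n = −ln(1 − rB₀/P)/ln(1+r) = −ln(0.50072)/ln(1.00975) ≈ 71.290, so the balance reaches zero during payment 72.

72 months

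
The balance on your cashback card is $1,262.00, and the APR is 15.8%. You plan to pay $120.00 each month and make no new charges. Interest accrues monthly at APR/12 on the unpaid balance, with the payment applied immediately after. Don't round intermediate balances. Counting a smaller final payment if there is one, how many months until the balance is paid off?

12 months

Monthly rate r = 15.8%/12 = 1.31667% = 0.0131667.
Recurrence: B ← B·(1+r) − $120.00.
Month 1: interest $16.62; balance after payment $1,158.62.
Month 2: interest $15.26; balance after payment $1,053.87.
Closed form: n = −ln(1 − rB₀/P)/ln(1+r) = −ln(0.86153)/ln(1.01317) ≈ 11.394, so the balance reaches zero during payment 12.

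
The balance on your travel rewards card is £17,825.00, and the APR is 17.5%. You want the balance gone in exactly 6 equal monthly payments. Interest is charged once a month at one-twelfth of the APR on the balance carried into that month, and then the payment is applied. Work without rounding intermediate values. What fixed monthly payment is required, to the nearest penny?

£3,124.30

Monthly rate r = 17.5%/12 = 1.45833% = 0.0145833.
Level-payment amortization: P = B₀·r / (1 − (1+r)^(−n)) = 17825.00·0.0145833 / (1 − 1.01458^(−6)).
Denominator 1 − (1+r)^(−6) = 0.0832020005.
P = 259.948 / 0.0832020005 ≈ 3124.30.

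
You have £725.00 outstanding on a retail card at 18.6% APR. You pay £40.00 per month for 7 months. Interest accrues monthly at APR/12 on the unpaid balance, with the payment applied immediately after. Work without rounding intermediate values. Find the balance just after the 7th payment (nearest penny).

Monthly rate r = 18.6%/12 = 1.55% = 0.0155.
Each month: B ← B·(1+r) − £40.00.
Month 1: interest £11.24; balance after payment £696.24.
Month 2: interest £10.79; balance after payment £667.03.
Month 3: interest £10.34; balance after payment £637.37.
Month 4: interest £9.88; balance after payment £607.25.
Month 5: interest £9.41; balance after payment £576.66.
Month 6: interest £8.94; balance after payment £545.60.
Month 7: interest £8.46; balance after payment £514.05.

£514.05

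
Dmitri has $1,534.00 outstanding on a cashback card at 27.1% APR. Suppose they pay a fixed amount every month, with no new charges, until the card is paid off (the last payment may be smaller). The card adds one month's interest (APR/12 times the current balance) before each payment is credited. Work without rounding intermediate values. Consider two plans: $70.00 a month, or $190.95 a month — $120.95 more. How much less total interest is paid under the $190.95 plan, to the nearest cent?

$429.26

Monthly rate r = 27.1%/12 = 2.25833% = 0.0225833.
At $70.00/mo: n = ⌈−ln(1 − rB₀/P)/ln(1+r)⌉ = 31 payments (last $41.04); total interest = total paid − $1,534.00 = $607.04.
At $190.95/mo: 9 payments (last $184.18); total interest $177.78.
Interest saved = $607.04 − $177.78 = $429.26.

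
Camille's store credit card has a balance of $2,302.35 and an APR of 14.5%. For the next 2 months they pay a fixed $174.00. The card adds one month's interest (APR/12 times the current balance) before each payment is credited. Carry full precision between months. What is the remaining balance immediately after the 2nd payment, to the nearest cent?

Monthly rate r = 14.5%/12 = 1.20833% = 0.0120833.
Each month: B ← B·(1+r) − $174.00.
Month 1: interest $27.82; balance after payment $2,156.17.
Month 2: interest $26.05; balance after payment $2,008.22.

$2,008.22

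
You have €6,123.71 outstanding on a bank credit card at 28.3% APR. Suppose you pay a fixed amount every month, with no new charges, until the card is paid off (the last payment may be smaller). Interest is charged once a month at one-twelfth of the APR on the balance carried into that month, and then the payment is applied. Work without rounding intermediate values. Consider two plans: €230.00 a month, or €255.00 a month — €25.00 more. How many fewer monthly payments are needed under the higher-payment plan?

7 fewer payments

Monthly rate r = 28.3%/12 = 2.35833% = 0.0235833.
At €230.00/mo: n = ⌈−ln(1 − rB₀/P)/ln(1+r)⌉ = 43 payments (last €95.35); total interest = total paid − €6,123.71 = €3,631.64.
At €255.00/mo: 36 payments (last €215.55); total interest €3,016.84.
Payments saved = 43 − 36 = 7.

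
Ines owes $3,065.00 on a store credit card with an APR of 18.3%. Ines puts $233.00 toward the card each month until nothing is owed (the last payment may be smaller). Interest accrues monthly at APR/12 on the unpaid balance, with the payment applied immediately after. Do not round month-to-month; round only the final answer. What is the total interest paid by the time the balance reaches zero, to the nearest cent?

$382.23

Monthly rate r = 18.3%/12 = 1.525% = 0.01525.
Payoff takes n = ⌈−ln(1 − rB₀/P)/ln(1+r)⌉ = ⌈14.794⌉ = 15 payments; the last is $185.23.
Total paid = 14·$233.00 + $185.23 = $3,447.23.
Total interest = total paid − principal = $3,447.23 − $3,065.00 = $382.23.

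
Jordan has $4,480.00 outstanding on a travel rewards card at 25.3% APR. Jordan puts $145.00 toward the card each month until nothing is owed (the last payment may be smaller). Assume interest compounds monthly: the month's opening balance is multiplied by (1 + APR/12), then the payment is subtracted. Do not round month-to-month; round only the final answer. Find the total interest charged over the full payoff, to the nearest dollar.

Monthly rate r = 25.3%/12 = 2.10833% = 0.0210833.
Payoff takes n = ⌈−ln(1 − rB₀/P)/ln(1+r)⌉ = ⌈50.509⌉ = 51 payments; the last is $74.25.
Total paid = 50·$145.00 + $74.25 = $7,324.25.
Total interest = total paid − principal = $7,324.25 − $4,480.00 = $2,844.25.

$2,844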